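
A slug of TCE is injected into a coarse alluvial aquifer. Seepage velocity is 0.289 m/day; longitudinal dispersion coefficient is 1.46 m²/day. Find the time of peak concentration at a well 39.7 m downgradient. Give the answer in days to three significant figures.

For the 1D instantaneous-source solution, setting ∂C/∂t = 0 at fixed x gives v²t² + 2Dt − x² = 0, so t = (√(D² + v²x²) − D)/v².
√(D² + v²x²) = √(1.46² + 0.289² × 39.7²) = 11.57; v² = 0.083521.
t = (11.57 − 1.46)/0.083521 = 121 days (vs. the pure-advection estimate x/v = 137 d).

121 days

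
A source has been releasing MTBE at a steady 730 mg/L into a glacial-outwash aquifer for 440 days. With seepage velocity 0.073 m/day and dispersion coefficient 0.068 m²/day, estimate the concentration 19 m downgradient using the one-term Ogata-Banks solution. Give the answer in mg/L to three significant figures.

For a continuous step input, C/C₀ ≈ ½·erfc((x−vt)/(2√(Dt))).
vt = 0.073 × 440 = 32.12 m and 2√(Dt) = 2√(0.068 × 440) = 10.94 m.
Argument (x−vt)/(2√(Dt)) = (19 − 32.12)/10.94 = -1.199; ½·erfc(-1.199) = 0.9550.
C = 730 × 0.9550 = 697 mg/L.

697 mg/L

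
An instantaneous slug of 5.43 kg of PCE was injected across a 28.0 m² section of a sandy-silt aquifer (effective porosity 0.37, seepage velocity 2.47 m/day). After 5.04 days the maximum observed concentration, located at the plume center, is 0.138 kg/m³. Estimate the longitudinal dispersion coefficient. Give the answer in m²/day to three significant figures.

At the plume center C_max = M/(n_e·A·√(4πDt)), so D = M²/(4πt·(n_e·A·C_max)²).
n_e·A·C_max = 0.37 × 28.0 × 0.138 = 1.430 kg/m.
D = 5.43²/(4π × 5.04 × 1.430²) = 0.228 m²/day.

0.228 m²/day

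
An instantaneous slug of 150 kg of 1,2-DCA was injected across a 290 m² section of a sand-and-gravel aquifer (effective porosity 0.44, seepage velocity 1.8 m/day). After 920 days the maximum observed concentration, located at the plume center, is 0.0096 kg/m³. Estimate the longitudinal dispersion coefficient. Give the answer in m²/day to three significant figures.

At the plume center C_max = M/(n_e·A·√(4πDt)), so D = M²/(4πt·(n_e·A·C_max)²).
n_e·A·C_max = 0.44 × 290 × 0.0096 = 1.225 kg/m.
D = 150²/(4π × 920 × 1.225²) = 1.30 m²/day.

1.30 m²/day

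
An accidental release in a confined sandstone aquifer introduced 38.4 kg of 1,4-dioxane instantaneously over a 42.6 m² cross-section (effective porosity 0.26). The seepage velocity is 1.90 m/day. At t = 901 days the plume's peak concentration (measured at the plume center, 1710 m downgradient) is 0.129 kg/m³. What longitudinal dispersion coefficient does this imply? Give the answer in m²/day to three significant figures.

0.0638 m²/day

At the plume center C_max = M/(n_e·A·√(4πDt)), so D = M²/(4πt·(n_e·A·C_max)²).
n_e·A·C_max = 0.26 × 42.6 × 0.129 = 1.429 kg/m.
D = 38.4²/(4π × 901 × 1.429²) = 0.0638 m²/day.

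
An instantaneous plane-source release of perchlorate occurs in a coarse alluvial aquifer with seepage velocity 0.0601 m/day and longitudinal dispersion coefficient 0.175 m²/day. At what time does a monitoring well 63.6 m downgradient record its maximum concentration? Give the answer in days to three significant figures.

1010 days

For the 1D instantaneous-source solution, setting ∂C/∂t = 0 at fixed x gives v²t² + 2Dt − x² = 0, so t = (√(D² + v²x²) − D)/v².
√(D² + v²x²) = √(0.175² + 0.0601² × 63.6²) = 3.826; v² = 0.00361201.
t = (3.826 − 0.175)/0.00361201 = 1010 days (vs. the pure-advection estimate x/v = 1060 d).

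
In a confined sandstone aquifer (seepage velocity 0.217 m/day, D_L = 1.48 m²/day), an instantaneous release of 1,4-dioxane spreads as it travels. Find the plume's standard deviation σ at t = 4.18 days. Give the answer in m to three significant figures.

3.52 m

Dispersive spreading gives a Gaussian with σ² = 2Dt; advection only shifts the center.
σ = √(2 × 1.48 × 4.18) = 3.52 m.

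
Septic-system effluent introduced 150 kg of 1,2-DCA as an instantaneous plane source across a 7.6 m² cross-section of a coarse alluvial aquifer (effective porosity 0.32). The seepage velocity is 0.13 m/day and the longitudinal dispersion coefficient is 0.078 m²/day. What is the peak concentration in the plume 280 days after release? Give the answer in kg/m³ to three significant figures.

The peak of an instantaneous 1D plume sits at x = vt; there the Gaussian factor is 1 and C_max = M/(n_e·A·√(4πDt)), where n_e·A is the pore area the mass is dissolved in.
√(4πDt) = √(4π × 0.078 × 280) = 16.57 m, so C_max = 150/(0.32 × 7.6 × 16.57) = 3.72 kg/m³.

3.72 kg/m³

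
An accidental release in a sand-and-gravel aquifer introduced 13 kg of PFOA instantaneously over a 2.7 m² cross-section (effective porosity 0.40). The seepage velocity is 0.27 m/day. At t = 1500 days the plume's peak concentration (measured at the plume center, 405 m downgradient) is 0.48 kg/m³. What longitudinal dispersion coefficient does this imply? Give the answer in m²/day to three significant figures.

At the plume center C_max = M/(n_e·A·√(4πDt)), so D = M²/(4πt·(n_e·A·C_max)²).
n_e·A·C_max = 0.40 × 2.7 × 0.48 = 0.5184 kg/m.
D = 13²/(4π × 1500 × 0.5184²) = 0.0334 m²/day.

0.0334 m²/day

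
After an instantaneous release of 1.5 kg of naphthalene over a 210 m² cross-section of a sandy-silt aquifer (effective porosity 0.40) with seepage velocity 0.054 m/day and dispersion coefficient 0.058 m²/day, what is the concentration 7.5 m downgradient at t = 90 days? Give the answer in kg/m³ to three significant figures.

For an instantaneous plane source, C(x,t) = M/(n_e·A·√(4πDt)) · exp(−(x−vt)²/(4Dt)), with n_e·A the pore (flow) area.
Plume center vt = 0.054 × 90 = 4.86 m, so the well at 7.5 m is 2.64 m downgradient of the peak.
√(4πDt) = 8.099 m, giving peak height M/(n_e·A·√(4πDt)) = 1.5/(0.40 × 210 × 8.099) = 0.002205 kg/m³.
(x−vt)²/(4Dt) = (2.64)²/(4 × 0.058 × 90) = 0.3338; exp(−0.3338) = 0.7162.
C = 0.002205 × 0.7162 = 0.00158 kg/m³.

0.00158 kg/m³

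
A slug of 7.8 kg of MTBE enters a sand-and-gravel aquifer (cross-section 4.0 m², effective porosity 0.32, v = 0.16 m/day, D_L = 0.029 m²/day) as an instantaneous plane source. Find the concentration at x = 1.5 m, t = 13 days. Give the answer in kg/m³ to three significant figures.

For an instantaneous plane source, C(x,t) = M/(n_e·A·√(4πDt)) · exp(−(x−vt)²/(4Dt)), with n_e·A the pore (flow) area.
Plume center vt = 0.16 × 13 = 2.08 m, so the well at 1.5 m is 0.58 m upgradient of the peak.
√(4πDt) = 2.177 m, giving peak height M/(n_e·A·√(4πDt)) = 7.8/(0.32 × 4.0 × 2.177) = 2.799 kg/m³.
(x−vt)²/(4Dt) = (-0.58)²/(4 × 0.029 × 13) = 0.2231; exp(−0.2231) = 0.8000.
C = 2.799 × 0.8000 = 2.24 kg/m³.

2.24 kg/m³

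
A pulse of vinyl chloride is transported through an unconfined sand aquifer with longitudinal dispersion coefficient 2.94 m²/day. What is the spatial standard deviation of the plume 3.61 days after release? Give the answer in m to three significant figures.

Dispersive spreading gives a Gaussian with σ² = 2Dt; advection only shifts the center.
σ = √(2 × 2.94 × 3.61) = 4.61 m.

4.61 m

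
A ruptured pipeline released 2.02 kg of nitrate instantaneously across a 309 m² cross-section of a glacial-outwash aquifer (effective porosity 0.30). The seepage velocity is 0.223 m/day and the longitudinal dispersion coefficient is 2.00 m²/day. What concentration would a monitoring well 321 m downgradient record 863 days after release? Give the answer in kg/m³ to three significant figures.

1.35e-05 kg/m³

For an instantaneous plane source, C(x,t) = M/(n_e·A·√(4πDt)) · exp(−(x−vt)²/(4Dt)), with n_e·A the pore (flow) area.
Plume center vt = 0.223 × 863 = 192.449 m, so the well at 321 m is 128.551 m downgradient of the peak.
√(4πDt) = 147.3 m, giving peak height M/(n_e·A·√(4πDt)) = 2.02/(0.30 × 309 × 147.3) = 0.0001479 kg/m³.
(x−vt)²/(4Dt) = (128.551)²/(4 × 2.00 × 863) = 2.394; exp(−2.394) = 0.09126.
C = 0.0001479 × 0.09126 = 1.35e-05 kg/m³.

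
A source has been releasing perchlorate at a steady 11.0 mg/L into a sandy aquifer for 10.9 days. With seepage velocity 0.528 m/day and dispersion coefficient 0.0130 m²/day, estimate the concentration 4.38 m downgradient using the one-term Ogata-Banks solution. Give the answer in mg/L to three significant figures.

10.9 mg/L

For a continuous step input, C/C₀ ≈ ½·erfc((x−vt)/(2√(Dt))).
vt = 0.528 × 10.9 = 5.7552 m and 2√(Dt) = 2√(0.0130 × 10.9) = 0.7529 m.
Argument (x−vt)/(2√(Dt)) = (4.38 − 5.7552)/0.7529 = -1.827; ½·erfc(-1.827) = 0.9951.
C = 11.0 × 0.9951 = 10.9 mg/L.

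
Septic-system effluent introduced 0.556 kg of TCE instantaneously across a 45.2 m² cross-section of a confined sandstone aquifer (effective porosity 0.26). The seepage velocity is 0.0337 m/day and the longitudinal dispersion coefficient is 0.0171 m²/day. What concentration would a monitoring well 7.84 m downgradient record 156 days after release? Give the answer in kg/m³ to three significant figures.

0.00437 kg/m³

For an instantaneous plane source, C(x,t) = M/(n_e·A·√(4πDt)) · exp(−(x−vt)²/(4Dt)), with n_e·A the pore (flow) area.
Plume center vt = 0.0337 × 156 = 5.2572 m, so the well at 7.84 m is 2.5828 m downgradient of the peak.
√(4πDt) = 5.790 m, giving peak height M/(n_e·A·√(4πDt)) = 0.556/(0.26 × 45.2 × 5.790) = 0.008171 kg/m³.
(x−vt)²/(4Dt) = (2.5828)²/(4 × 0.0171 × 156) = 0.6252; exp(−0.6252) = 0.5352.
C = 0.008171 × 0.5352 = 0.00437 kg/m³.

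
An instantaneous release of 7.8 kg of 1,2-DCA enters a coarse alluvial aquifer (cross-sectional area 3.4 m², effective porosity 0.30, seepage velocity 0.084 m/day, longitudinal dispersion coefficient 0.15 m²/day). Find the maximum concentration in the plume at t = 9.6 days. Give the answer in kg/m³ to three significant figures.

The peak of an instantaneous 1D plume sits at x = vt; there the Gaussian factor is 1 and C_max = M/(n_e·A·√(4πDt)), where n_e·A is the pore area the mass is dissolved in.
√(4πDt) = √(4π × 0.15 × 9.6) = 4.254 m, so C_max = 7.8/(0.30 × 3.4 × 4.254) = 1.80 kg/m³.

1.80 kg/m³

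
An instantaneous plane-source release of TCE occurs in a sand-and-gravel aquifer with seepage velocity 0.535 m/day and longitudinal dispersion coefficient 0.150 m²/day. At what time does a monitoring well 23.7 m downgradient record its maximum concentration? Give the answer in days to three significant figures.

For the 1D instantaneous-source solution, setting ∂C/∂t = 0 at fixed x gives v²t² + 2Dt − x² = 0, so t = (√(D² + v²x²) − D)/v².
√(D² + v²x²) = √(0.150² + 0.535² × 23.7²) = 12.68; v² = 0.286225.
t = (12.68 − 0.150)/0.286225 = 43.8 days (vs. the pure-advection estimate x/v = 44.3 d).

43.8 days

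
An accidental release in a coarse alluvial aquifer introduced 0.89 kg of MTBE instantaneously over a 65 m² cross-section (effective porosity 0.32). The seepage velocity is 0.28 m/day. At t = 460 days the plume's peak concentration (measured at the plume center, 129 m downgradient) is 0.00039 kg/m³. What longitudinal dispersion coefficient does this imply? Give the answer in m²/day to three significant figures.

At the plume center C_max = M/(n_e·A·√(4πDt)), so D = M²/(4πt·(n_e·A·C_max)²).
n_e·A·C_max = 0.32 × 65 × 0.00039 = 0.008112 kg/m.
D = 0.89²/(4π × 460 × 0.008112²) = 2.08 m²/day.

2.08 m²/day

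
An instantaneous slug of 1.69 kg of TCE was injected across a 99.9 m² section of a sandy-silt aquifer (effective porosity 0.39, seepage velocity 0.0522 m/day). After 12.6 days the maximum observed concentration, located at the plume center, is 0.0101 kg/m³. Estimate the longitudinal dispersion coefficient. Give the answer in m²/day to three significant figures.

0.116 m²/day

At the plume center C_max = M/(n_e·A·√(4πDt)), so D = M²/(4πt·(n_e·A·C_max)²).
n_e·A·C_max = 0.39 × 99.9 × 0.0101 = 0.3935 kg/m.
D = 1.69²/(4π × 12.6 × 0.3935²) = 0.116 m²/day.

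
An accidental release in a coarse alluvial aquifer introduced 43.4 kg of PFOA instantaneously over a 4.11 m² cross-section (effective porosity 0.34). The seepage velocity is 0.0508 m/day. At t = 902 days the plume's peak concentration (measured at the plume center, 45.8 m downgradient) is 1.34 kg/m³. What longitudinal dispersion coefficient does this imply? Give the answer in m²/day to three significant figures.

0.0474 m²/day

At the plume center C_max = M/(n_e·A·√(4πDt)), so D = M²/(4πt·(n_e·A·C_max)²).
n_e·A·C_max = 0.34 × 4.11 × 1.34 = 1.873 kg/m.
D = 43.4²/(4π × 902 × 1.873²) = 0.0474 m²/day.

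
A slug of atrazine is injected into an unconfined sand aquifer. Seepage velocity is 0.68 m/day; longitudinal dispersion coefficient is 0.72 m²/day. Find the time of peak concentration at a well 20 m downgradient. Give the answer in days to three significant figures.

27.9 days

For the 1D instantaneous-source solution, setting ∂C/∂t = 0 at fixed x gives v²t² + 2Dt − x² = 0, so t = (√(D² + v²x²) − D)/v².
√(D² + v²x²) = √(0.72² + 0.68² × 20²) = 13.62; v² = 0.4624.
t = (13.62 − 0.72)/0.4624 = 27.9 days (vs. the pure-advection estimate x/v = 29.4 d).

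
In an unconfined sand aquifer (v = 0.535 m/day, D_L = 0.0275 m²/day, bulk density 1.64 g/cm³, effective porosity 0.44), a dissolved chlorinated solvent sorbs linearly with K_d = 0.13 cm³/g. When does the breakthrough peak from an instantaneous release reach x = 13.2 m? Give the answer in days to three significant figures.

36.5 days

Retardation factor R = 1 + ρ_b·K_d/n = 1 + 1.64 × 0.13/0.44 = 1.485.
Sorption retards both mechanisms: v_R = v/R = 0.3603 m/day, D_R = D/R = 0.01852 m²/day.
Peak time from v_R²t² + 2D_R t − x² = 0: t = (√(D_R² + v_R²x²) − D_R)/v_R².
√(D_R² + v_R²x²) = √(0.01852² + 0.3603² × 13.2²) = 4.756; v_R² = 0.1298.
t = (4.756 − 0.01852)/0.1298 = 36.5 days.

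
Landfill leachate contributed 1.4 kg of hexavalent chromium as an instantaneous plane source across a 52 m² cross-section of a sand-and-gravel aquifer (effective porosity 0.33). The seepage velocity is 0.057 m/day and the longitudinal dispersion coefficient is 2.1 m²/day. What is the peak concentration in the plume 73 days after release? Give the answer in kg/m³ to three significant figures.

0.00186 kg/m³

The peak of an instantaneous 1D plume sits at x = vt; there the Gaussian factor is 1 and C_max = M/(n_e·A·√(4πDt)), where n_e·A is the pore area the mass is dissolved in.
√(4πDt) = √(4π × 2.1 × 73) = 43.89 m, so C_max = 1.4/(0.33 × 52 × 43.89) = 0.00186 kg/m³.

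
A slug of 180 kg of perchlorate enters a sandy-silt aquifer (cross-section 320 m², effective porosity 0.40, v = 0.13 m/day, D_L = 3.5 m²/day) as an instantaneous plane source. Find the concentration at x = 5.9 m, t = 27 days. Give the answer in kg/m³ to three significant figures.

For an instantaneous plane source, C(x,t) = M/(n_e·A·√(4πDt)) · exp(−(x−vt)²/(4Dt)), with n_e·A the pore (flow) area.
Plume center vt = 0.13 × 27 = 3.51 m, so the well at 5.9 m is 2.39 m downgradient of the peak.
√(4πDt) = 34.46 m, giving peak height M/(n_e·A·√(4πDt)) = 180/(0.40 × 320 × 34.46) = 0.04081 kg/m³.
(x−vt)²/(4Dt) = (2.39)²/(4 × 3.5 × 27) = 0.01511; exp(−0.01511) = 0.9850.
C = 0.04081 × 0.9850 = 0.0402 kg/m³.

0.0402 kg/m³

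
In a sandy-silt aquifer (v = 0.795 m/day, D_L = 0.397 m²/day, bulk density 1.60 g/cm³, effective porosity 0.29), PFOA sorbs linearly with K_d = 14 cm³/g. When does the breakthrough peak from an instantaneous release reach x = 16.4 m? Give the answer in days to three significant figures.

1570 days

Retardation factor R = 1 + ρ_b·K_d/n = 1 + 1.60 × 14/0.29 = 78.24.
Sorption retards both mechanisms: v_R = v/R = 0.01016 m/day, D_R = D/R = 0.005074 m²/day.
Peak time from v_R²t² + 2D_R t − x² = 0: t = (√(D_R² + v_R²x²) − D_R)/v_R².
√(D_R² + v_R²x²) = √(0.005074² + 0.01016² × 16.4²) = 0.1667; v_R² = 0.0001032.
t = (0.1667 − 0.005074)/0.0001032 = 1570 days.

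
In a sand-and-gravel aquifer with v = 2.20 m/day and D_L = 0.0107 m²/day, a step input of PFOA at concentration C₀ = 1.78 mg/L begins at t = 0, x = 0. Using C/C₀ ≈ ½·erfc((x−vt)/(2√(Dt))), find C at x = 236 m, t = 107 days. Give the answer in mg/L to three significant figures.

0.616 mg/L

For a continuous step input, C/C₀ ≈ ½·erfc((x−vt)/(2√(Dt))).
vt = 2.20 × 107 = 235.4 m and 2√(Dt) = 2√(0.0107 × 107) = 2.140 m.
Argument (x−vt)/(2√(Dt)) = (236 − 235.4)/2.140 = 0.2804; ½·erfc(0.2804) = 0.3459.
C = 1.78 × 0.3459 = 0.616 mg/L.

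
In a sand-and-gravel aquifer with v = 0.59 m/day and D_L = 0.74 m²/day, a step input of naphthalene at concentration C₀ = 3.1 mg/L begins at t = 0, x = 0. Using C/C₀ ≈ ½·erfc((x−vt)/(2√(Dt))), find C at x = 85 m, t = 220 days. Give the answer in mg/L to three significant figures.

3.08 mg/L

For a continuous step input, C/C₀ ≈ ½·erfc((x−vt)/(2√(Dt))).
vt = 0.59 × 220 = 129.8 m and 2√(Dt) = 2√(0.74 × 220) = 25.52 m.
Argument (x−vt)/(2√(Dt)) = (85 − 129.8)/25.52 = -1.755; ½·erfc(-1.755) = 0.9935.
C = 3.1 × 0.9935 = 3.08 mg/L.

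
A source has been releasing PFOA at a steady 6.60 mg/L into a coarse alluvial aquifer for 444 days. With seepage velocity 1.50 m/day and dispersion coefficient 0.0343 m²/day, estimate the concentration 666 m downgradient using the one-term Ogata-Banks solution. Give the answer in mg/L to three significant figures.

3.30 mg/L

For a continuous step input, C/C₀ ≈ ½·erfc((x−vt)/(2√(Dt))).
vt = 1.50 × 444 = 666 m and 2√(Dt) = 2√(0.0343 × 444) = 7.805 m.
Argument (x−vt)/(2√(Dt)) = (666 − 666)/7.805 = 0; ½·erfc(0) = 0.5000.
C = 6.60 × 0.5000 = 3.30 mg/L.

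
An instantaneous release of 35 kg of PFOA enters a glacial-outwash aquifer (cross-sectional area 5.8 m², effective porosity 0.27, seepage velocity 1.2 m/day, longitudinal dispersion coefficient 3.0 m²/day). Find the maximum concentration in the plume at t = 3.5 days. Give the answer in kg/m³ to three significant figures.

The peak of an instantaneous 1D plume sits at x = vt; there the Gaussian factor is 1 and C_max = M/(n_e·A·√(4πDt)), where n_e·A is the pore area the mass is dissolved in.
√(4πDt) = √(4π × 3.0 × 3.5) = 11.49 m, so C_max = 35/(0.27 × 5.8 × 11.49) = 1.95 kg/m³.

1.95 kg/m³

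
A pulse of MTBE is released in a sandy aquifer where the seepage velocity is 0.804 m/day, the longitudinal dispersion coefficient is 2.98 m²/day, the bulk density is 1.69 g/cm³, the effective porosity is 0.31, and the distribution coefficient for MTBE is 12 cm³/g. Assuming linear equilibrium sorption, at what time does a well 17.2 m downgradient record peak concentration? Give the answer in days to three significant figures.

1150 days

Retardation factor R = 1 + ρ_b·K_d/n = 1 + 1.69 × 12/0.31 = 66.42.
Sorption retards both mechanisms: v_R = v/R = 0.01210 m/day, D_R = D/R = 0.04487 m²/day.
Peak time from v_R²t² + 2D_R t − x² = 0: t = (√(D_R² + v_R²x²) − D_R)/v_R².
√(D_R² + v_R²x²) = √(0.04487² + 0.01210² × 17.2²) = 0.2129; v_R² = 0.0001464.
t = (0.2129 − 0.04487)/0.0001464 = 1150 days.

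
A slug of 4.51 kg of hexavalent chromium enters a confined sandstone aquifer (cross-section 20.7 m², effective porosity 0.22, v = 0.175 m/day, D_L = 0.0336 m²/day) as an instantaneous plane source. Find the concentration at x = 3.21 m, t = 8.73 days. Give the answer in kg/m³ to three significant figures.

0.0462 kg/m³

For an instantaneous plane source, C(x,t) = M/(n_e·A·√(4πDt)) · exp(−(x−vt)²/(4Dt)), with n_e·A the pore (flow) area.
Plume center vt = 0.175 × 8.73 = 1.52775 m, so the well at 3.21 m is 1.68225 m downgradient of the peak.
√(4πDt) = 1.920 m, giving peak height M/(n_e·A·√(4πDt)) = 4.51/(0.22 × 20.7 × 1.920) = 0.5158 kg/m³.
(x−vt)²/(4Dt) = (1.68225)²/(4 × 0.0336 × 8.73) = 2.412; exp(−2.412) = 0.08964.
C = 0.5158 × 0.08964 = 0.0462 kg/m³.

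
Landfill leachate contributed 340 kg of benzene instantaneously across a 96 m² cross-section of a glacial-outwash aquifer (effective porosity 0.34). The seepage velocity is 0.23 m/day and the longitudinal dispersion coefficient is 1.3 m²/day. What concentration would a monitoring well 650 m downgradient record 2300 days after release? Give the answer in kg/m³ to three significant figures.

0.0158 kg/m³

For an instantaneous plane source, C(x,t) = M/(n_e·A·√(4πDt)) · exp(−(x−vt)²/(4Dt)), with n_e·A the pore (flow) area.
Plume center vt = 0.23 × 2300 = 529 m, so the well at 650 m is 121 m downgradient of the peak.
√(4πDt) = 193.8 m, giving peak height M/(n_e·A·√(4πDt)) = 340/(0.34 × 96 × 193.8) = 0.05375 kg/m³.
(x−vt)²/(4Dt) = (121)²/(4 × 1.3 × 2300) = 1.224; exp(−1.224) = 0.2941.
C = 0.05375 × 0.2941 = 0.0158 kg/m³.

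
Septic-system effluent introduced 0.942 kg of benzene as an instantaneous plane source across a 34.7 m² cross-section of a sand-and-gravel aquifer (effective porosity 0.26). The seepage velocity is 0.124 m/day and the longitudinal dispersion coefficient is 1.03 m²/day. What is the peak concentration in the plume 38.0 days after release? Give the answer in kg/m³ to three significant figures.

0.00471 kg/m³

The peak of an instantaneous 1D plume sits at x = vt; there the Gaussian factor is 1 and C_max = M/(n_e·A·√(4πDt)), where n_e·A is the pore area the mass is dissolved in.
√(4πDt) = √(4π × 1.03 × 38.0) = 22.18 m, so C_max = 0.942/(0.26 × 34.7 × 22.18) = 0.00471 kg/m³.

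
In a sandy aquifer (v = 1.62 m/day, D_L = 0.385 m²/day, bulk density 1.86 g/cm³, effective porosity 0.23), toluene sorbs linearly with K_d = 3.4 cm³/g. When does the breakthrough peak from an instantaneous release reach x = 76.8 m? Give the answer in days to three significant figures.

Retardation factor R = 1 + ρ_b·K_d/n = 1 + 1.86 × 3.4/0.23 = 28.50.
Sorption retards both mechanisms: v_R = v/R = 0.05684 m/day, D_R = D/R = 0.01351 m²/day.
Peak time from v_R²t² + 2D_R t − x² = 0: t = (√(D_R² + v_R²x²) − D_R)/v_R².
√(D_R² + v_R²x²) = √(0.01351² + 0.05684² × 76.8²) = 4.365; v_R² = 0.003231.
t = (4.365 − 0.01351)/0.003231 = 1350 days.

1350 days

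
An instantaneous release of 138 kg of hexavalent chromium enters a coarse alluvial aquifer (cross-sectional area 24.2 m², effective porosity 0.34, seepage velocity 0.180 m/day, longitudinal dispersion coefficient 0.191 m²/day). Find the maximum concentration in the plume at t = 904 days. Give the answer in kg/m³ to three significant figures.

0.360 kg/m³

The peak of an instantaneous 1D plume sits at x = vt; there the Gaussian factor is 1 and C_max = M/(n_e·A·√(4πDt)), where n_e·A is the pore area the mass is dissolved in.
√(4πDt) = √(4π × 0.191 × 904) = 46.58 m, so C_max = 138/(0.34 × 24.2 × 46.58) = 0.360 kg/m³.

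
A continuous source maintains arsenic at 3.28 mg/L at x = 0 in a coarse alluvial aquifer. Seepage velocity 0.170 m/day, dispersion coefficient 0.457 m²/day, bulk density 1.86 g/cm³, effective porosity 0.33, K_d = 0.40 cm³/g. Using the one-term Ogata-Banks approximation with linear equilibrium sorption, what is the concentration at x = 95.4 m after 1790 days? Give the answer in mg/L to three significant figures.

Retardation factor R = 1 + ρ_b·K_d/n = 1 + 1.86 × 0.40/0.33 = 3.255.
Sorption retards both mechanisms: v_R = v/R = 0.05223 m/day, D_R = D/R = 0.1404 m²/day.
v_R·t = 0.05223 × 1790 = 93.4917 m; 2√(D_R t) = 31.71 m; argument = (95.4 − 93.4917)/31.71 = 0.06018.
C = C₀ × ½·erfc(0.06018) = 3.28 × 0.4661 = 1.53 mg/L.

1.53 mg/L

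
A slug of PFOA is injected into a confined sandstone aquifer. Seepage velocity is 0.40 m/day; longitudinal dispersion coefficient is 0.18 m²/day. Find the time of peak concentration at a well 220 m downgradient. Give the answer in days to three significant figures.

549 days

For the 1D instantaneous-source solution, setting ∂C/∂t = 0 at fixed x gives v²t² + 2Dt − x² = 0, so t = (√(D² + v²x²) − D)/v².
√(D² + v²x²) = √(0.18² + 0.40² × 220²) = 88.00; v² = 0.16.
t = (88.00 − 0.18)/0.16 = 549 days (vs. the pure-advection estimate x/v = 550 d).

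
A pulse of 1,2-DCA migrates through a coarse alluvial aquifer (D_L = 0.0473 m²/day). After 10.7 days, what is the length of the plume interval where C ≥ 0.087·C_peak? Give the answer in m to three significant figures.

4.45 m

The plume is Gaussian with σ = √(2Dt) = √(2 × 0.0473 × 10.7) = 1.006 m.
C/C_peak = exp(−Δx²/(2σ²)) = 0.087 ⇒ Δx = σ·√(−2 ln 0.087) = 1.006 × 2.210 = 2.223 m.
Width = 2Δx = 4.45 m.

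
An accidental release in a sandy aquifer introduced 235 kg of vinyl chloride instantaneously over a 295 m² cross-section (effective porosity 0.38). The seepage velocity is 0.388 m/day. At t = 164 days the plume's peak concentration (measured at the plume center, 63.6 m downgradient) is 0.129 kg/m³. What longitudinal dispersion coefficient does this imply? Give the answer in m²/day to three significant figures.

0.128 m²/day

At the plume center C_max = M/(n_e·A·√(4πDt)), so D = M²/(4πt·(n_e·A·C_max)²).
n_e·A·C_max = 0.38 × 295 × 0.129 = 14.46 kg/m.
D = 235²/(4π × 164 × 14.46²) = 0.128 m²/day.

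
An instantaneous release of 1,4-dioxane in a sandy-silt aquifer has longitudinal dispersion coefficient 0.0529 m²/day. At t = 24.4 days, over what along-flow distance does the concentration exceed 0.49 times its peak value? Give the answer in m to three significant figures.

The plume is Gaussian with σ = √(2Dt) = √(2 × 0.0529 × 24.4) = 1.607 m.
C/C_peak = exp(−Δx²/(2σ²)) = 0.49 ⇒ Δx = σ·√(−2 ln 0.49) = 1.607 × 1.194 = 1.919 m.
Width = 2Δx = 3.84 m.

3.84 m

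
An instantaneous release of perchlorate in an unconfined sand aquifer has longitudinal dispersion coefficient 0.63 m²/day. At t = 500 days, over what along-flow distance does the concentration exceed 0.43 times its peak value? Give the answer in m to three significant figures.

The plume is Gaussian with σ = √(2Dt) = √(2 × 0.63 × 500) = 25.10 m.
C/C_peak = exp(−Δx²/(2σ²)) = 0.43 ⇒ Δx = σ·√(−2 ln 0.43) = 25.10 × 1.299 = 32.60 m.
Width = 2Δx = 65.2 m.

65.2 m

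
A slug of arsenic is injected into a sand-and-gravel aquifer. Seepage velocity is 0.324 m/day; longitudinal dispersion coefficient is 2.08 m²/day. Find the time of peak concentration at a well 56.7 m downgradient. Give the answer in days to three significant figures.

For the 1D instantaneous-source solution, setting ∂C/∂t = 0 at fixed x gives v²t² + 2Dt − x² = 0, so t = (√(D² + v²x²) − D)/v².
√(D² + v²x²) = √(2.08² + 0.324² × 56.7²) = 18.49; v² = 0.104976.
t = (18.49 − 2.08)/0.104976 = 156 days (vs. the pure-advection estimate x/v = 175 d).

156 days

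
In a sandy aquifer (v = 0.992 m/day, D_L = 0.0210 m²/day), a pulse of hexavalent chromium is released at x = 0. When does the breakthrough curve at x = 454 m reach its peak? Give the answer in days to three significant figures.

458 days

For the 1D instantaneous-source solution, setting ∂C/∂t = 0 at fixed x gives v²t² + 2Dt − x² = 0, so t = (√(D² + v²x²) − D)/v².
√(D² + v²x²) = √(0.0210² + 0.992² × 454²) = 450.4; v² = 0.984064.
t = (450.4 − 0.0210)/0.984064 = 458 days (vs. the pure-advection estimate x/v = 458 d).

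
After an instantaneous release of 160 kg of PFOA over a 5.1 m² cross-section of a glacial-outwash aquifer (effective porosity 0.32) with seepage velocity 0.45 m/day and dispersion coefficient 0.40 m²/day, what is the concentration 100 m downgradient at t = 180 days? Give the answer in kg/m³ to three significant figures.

0.931 kg/m³

For an instantaneous plane source, C(x,t) = M/(n_e·A·√(4πDt)) · exp(−(x−vt)²/(4Dt)), with n_e·A the pore (flow) area.
Plume center vt = 0.45 × 180 = 81 m, so the well at 100 m is 19 m downgradient of the peak.
√(4πDt) = 30.08 m, giving peak height M/(n_e·A·√(4πDt)) = 160/(0.32 × 5.1 × 30.08) = 3.259 kg/m³.
(x−vt)²/(4Dt) = (19)²/(4 × 0.40 × 180) = 1.253; exp(−1.253) = 0.2856.
C = 3.259 × 0.2856 = 0.931 kg/m³.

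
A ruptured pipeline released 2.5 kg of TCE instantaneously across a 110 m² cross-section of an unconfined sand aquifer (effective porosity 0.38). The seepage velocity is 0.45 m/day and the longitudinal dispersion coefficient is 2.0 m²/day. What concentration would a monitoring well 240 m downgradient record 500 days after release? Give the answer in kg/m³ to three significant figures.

For an instantaneous plane source, C(x,t) = M/(n_e·A·√(4πDt)) · exp(−(x−vt)²/(4Dt)), with n_e·A the pore (flow) area.
Plume center vt = 0.45 × 500 = 225 m, so the well at 240 m is 15 m downgradient of the peak.
√(4πDt) = 112.1 m, giving peak height M/(n_e·A·√(4πDt)) = 2.5/(0.38 × 110 × 112.1) = 0.0005335 kg/m³.
(x−vt)²/(4Dt) = (15)²/(4 × 2.0 × 500) = 0.05625; exp(−0.05625) = 0.9453.
C = 0.0005335 × 0.9453 = 0.000504 kg/m³.

0.000504 kg/m³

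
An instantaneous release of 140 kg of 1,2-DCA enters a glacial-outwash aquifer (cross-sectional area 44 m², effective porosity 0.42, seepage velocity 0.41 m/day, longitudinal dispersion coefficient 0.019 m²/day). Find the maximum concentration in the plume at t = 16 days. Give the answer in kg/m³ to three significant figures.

3.88 kg/m³

The peak of an instantaneous 1D plume sits at x = vt; there the Gaussian factor is 1 and C_max = M/(n_e·A·√(4πDt)), where n_e·A is the pore area the mass is dissolved in.
√(4πDt) = √(4π × 0.019 × 16) = 1.955 m, so C_max = 140/(0.42 × 44 × 1.955) = 3.88 kg/m³.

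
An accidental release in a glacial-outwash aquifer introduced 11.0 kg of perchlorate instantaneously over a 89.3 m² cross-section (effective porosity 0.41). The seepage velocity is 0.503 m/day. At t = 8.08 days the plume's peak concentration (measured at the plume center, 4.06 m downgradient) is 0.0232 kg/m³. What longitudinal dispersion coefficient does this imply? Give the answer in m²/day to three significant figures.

At the plume center C_max = M/(n_e·A·√(4πDt)), so D = M²/(4πt·(n_e·A·C_max)²).
n_e·A·C_max = 0.41 × 89.3 × 0.0232 = 0.8494 kg/m.
D = 11.0²/(4π × 8.08 × 0.8494²) = 1.65 m²/day.

1.65 m²/day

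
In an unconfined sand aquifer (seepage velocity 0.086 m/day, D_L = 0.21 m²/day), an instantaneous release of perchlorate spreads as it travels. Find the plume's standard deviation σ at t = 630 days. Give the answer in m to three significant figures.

Dispersive spreading gives a Gaussian with σ² = 2Dt; advection only shifts the center.
σ = √(2 × 0.21 × 630) = 16.3 m.

16.3 m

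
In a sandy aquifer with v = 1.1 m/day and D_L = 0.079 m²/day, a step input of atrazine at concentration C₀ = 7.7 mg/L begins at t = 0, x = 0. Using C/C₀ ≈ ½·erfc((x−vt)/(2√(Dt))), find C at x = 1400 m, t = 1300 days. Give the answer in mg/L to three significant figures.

For a continuous step input, C/C₀ ≈ ½·erfc((x−vt)/(2√(Dt))).
vt = 1.1 × 1300 = 1430 m and 2√(Dt) = 2√(0.079 × 1300) = 20.27 m.
Argument (x−vt)/(2√(Dt)) = (1400 − 1430)/20.27 = -1.480; ½·erfc(-1.480) = 0.9818.
C = 7.7 × 0.9818 = 7.56 mg/L.

7.56 mg/L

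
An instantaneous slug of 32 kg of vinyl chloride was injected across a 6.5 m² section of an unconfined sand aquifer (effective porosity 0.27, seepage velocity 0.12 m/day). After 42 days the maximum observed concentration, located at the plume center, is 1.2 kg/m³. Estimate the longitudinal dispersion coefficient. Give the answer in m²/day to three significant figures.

At the plume center C_max = M/(n_e·A·√(4πDt)), so D = M²/(4πt·(n_e·A·C_max)²).
n_e·A·C_max = 0.27 × 6.5 × 1.2 = 2.106 kg/m.
D = 32²/(4π × 42 × 2.106²) = 0.437 m²/day.

0.437 m²/day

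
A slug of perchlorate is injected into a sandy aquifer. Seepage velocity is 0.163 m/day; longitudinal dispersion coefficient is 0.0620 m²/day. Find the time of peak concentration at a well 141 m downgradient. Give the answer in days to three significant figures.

863 days

For the 1D instantaneous-source solution, setting ∂C/∂t = 0 at fixed x gives v²t² + 2Dt − x² = 0, so t = (√(D² + v²x²) − D)/v².
√(D² + v²x²) = √(0.0620² + 0.163² × 141²) = 22.98; v² = 0.026569.
t = (22.98 − 0.0620)/0.026569 = 863 days (vs. the pure-advection estimate x/v = 865 d).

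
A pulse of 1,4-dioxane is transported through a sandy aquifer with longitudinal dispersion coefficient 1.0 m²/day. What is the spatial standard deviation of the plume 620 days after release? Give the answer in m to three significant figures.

Dispersive spreading gives a Gaussian with σ² = 2Dt; advection only shifts the center.
σ = √(2 × 1.0 × 620) = 35.2 m.

35.2 m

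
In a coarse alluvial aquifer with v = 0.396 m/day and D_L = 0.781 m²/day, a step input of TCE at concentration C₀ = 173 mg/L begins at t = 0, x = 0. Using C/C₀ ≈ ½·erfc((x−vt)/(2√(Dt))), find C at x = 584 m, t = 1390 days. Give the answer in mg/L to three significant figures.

For a continuous step input, C/C₀ ≈ ½·erfc((x−vt)/(2√(Dt))).
vt = 0.396 × 1390 = 550.44 m and 2√(Dt) = 2√(0.781 × 1390) = 65.90 m.
Argument (x−vt)/(2√(Dt)) = (584 − 550.44)/65.90 = 0.5093; ½·erfc(0.5093) = 0.2357.
C = 173 × 0.2357 = 40.8 mg/L.

40.8 mg/L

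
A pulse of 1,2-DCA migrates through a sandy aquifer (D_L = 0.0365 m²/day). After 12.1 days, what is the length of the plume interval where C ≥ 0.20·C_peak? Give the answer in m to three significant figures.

The plume is Gaussian with σ = √(2Dt) = √(2 × 0.0365 × 12.1) = 0.9398 m.
C/C_peak = exp(−Δx²/(2σ²)) = 0.20 ⇒ Δx = σ·√(−2 ln 0.20) = 0.9398 × 1.794 = 1.686 m.
Width = 2Δx = 3.37 m.

3.37 m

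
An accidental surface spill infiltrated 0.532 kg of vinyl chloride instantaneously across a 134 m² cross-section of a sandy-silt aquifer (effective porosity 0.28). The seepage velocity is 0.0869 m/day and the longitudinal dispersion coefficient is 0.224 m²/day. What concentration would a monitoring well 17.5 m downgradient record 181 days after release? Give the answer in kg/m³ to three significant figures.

For an instantaneous plane source, C(x,t) = M/(n_e·A·√(4πDt)) · exp(−(x−vt)²/(4Dt)), with n_e·A the pore (flow) area.
Plume center vt = 0.0869 × 181 = 15.7289 m, so the well at 17.5 m is 1.7711 m downgradient of the peak.
√(4πDt) = 22.57 m, giving peak height M/(n_e·A·√(4πDt)) = 0.532/(0.28 × 134 × 22.57) = 0.0006282 kg/m³.
(x−vt)²/(4Dt) = (1.7711)²/(4 × 0.224 × 181) = 0.01934; exp(−0.01934) = 0.9808.
C = 0.0006282 × 0.9808 = 0.000616 kg/m³.

0.000616 kg/m³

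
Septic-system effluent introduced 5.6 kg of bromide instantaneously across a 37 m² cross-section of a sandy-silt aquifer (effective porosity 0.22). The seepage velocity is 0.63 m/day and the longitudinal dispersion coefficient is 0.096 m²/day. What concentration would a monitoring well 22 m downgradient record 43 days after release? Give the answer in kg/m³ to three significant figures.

0.0199 kg/m³

For an instantaneous plane source, C(x,t) = M/(n_e·A·√(4πDt)) · exp(−(x−vt)²/(4Dt)), with n_e·A the pore (flow) area.
Plume center vt = 0.63 × 43 = 27.09 m, so the well at 22 m is 5.09 m upgradient of the peak.
√(4πDt) = 7.202 m, giving peak height M/(n_e·A·√(4πDt)) = 5.6/(0.22 × 37 × 7.202) = 0.09552 kg/m³.
(x−vt)²/(4Dt) = (-5.09)²/(4 × 0.096 × 43) = 1.569; exp(−1.569) = 0.2083.
C = 0.09552 × 0.2083 = 0.0199 kg/m³.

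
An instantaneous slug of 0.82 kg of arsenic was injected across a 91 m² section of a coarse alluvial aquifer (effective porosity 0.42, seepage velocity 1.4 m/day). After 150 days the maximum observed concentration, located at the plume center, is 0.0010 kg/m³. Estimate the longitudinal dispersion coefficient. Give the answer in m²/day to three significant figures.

0.244 m²/day

At the plume center C_max = M/(n_e·A·√(4πDt)), so D = M²/(4πt·(n_e·A·C_max)²).
n_e·A·C_max = 0.42 × 91 × 0.0010 = 0.03822 kg/m.
D = 0.82²/(4π × 150 × 0.03822²) = 0.244 m²/day.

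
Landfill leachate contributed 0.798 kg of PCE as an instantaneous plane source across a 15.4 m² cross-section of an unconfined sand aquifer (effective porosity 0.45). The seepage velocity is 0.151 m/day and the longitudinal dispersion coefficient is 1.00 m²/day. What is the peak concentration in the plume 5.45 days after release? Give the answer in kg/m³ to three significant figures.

0.0139 kg/m³

The peak of an instantaneous 1D plume sits at x = vt; there the Gaussian factor is 1 and C_max = M/(n_e·A·√(4πDt)), where n_e·A is the pore area the mass is dissolved in.
√(4πDt) = √(4π × 1.00 × 5.45) = 8.276 m, so C_max = 0.798/(0.45 × 15.4 × 8.276) = 0.0139 kg/m³.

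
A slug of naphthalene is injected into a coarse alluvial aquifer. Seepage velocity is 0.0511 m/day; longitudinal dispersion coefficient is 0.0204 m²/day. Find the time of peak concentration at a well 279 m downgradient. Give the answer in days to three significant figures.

For the 1D instantaneous-source solution, setting ∂C/∂t = 0 at fixed x gives v²t² + 2Dt − x² = 0, so t = (√(D² + v²x²) − D)/v².
√(D² + v²x²) = √(0.0204² + 0.0511² × 279²) = 14.26; v² = 0.00261121.
t = (14.26 − 0.0204)/0.00261121 = 5450 days (vs. the pure-advection estimate x/v = 5460 d).

5450 days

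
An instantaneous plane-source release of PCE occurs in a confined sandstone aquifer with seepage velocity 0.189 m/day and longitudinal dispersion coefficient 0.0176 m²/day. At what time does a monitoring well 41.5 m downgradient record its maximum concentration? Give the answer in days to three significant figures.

For the 1D instantaneous-source solution, setting ∂C/∂t = 0 at fixed x gives v²t² + 2Dt − x² = 0, so t = (√(D² + v²x²) − D)/v².
√(D² + v²x²) = √(0.0176² + 0.189² × 41.5²) = 7.844; v² = 0.035721.
t = (7.844 − 0.0176)/0.035721 = 219 days (vs. the pure-advection estimate x/v = 220 d).

219 days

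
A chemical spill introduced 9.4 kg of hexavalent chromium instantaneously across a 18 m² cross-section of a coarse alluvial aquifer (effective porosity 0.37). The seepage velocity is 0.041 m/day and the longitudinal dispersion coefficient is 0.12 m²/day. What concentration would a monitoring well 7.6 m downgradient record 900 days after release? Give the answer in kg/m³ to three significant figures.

For an instantaneous plane source, C(x,t) = M/(n_e·A·√(4πDt)) · exp(−(x−vt)²/(4Dt)), with n_e·A the pore (flow) area.
Plume center vt = 0.041 × 900 = 36.9 m, so the well at 7.6 m is 29.3 m upgradient of the peak.
√(4πDt) = 36.84 m, giving peak height M/(n_e·A·√(4πDt)) = 9.4/(0.37 × 18 × 36.84) = 0.03831 kg/m³.
(x−vt)²/(4Dt) = (-29.3)²/(4 × 0.12 × 900) = 1.987; exp(−1.987) = 0.1371.
C = 0.03831 × 0.1371 = 0.00525 kg/m³.

0.00525 kg/m³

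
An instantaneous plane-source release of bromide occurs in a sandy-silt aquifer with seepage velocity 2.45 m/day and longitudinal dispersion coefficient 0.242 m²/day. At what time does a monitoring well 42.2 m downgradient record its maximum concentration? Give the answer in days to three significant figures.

For the 1D instantaneous-source solution, setting ∂C/∂t = 0 at fixed x gives v²t² + 2Dt − x² = 0, so t = (√(D² + v²x²) − D)/v².
√(D² + v²x²) = √(0.242² + 2.45² × 42.2²) = 103.4; v² = 6.0025.
t = (103.4 − 0.242)/6.0025 = 17.2 days (vs. the pure-advection estimate x/v = 17.2 d).

17.2 days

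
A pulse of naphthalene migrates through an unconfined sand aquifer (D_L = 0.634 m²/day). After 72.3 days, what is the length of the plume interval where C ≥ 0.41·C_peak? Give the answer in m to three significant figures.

25.6 m

The plume is Gaussian with σ = √(2Dt) = √(2 × 0.634 × 72.3) = 9.575 m.
C/C_peak = exp(−Δx²/(2σ²)) = 0.41 ⇒ Δx = σ·√(−2 ln 0.41) = 9.575 × 1.335 = 12.78 m.
Width = 2Δx = 25.6 m.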